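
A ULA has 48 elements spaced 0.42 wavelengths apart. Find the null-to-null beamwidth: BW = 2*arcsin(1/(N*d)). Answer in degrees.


1/(N*d) = 1/(48*0.42) = 0.049603
BW = 2*arcsin(0.049603) = 5.7 degrees

5.7 degrees


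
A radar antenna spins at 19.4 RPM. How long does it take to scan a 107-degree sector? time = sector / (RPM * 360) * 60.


t = 107 / (19.4 * 360) * 60 = 0.92 s

0.92 s


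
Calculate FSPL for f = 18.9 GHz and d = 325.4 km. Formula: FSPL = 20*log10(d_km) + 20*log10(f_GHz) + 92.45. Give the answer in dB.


20*log10(325.4) = 50.25
20*log10(18.9) = 25.53
FSPL = 168.2 dB

168.2 dB


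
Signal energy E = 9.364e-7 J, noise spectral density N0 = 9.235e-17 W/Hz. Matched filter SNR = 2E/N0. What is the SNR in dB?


SNR_lin = 2 * 9.364e-7 / 9.235e-17 = 2.028e10
SNR_dB = 10*log10(2.028e10) = 103.1 dB

103.1 dB


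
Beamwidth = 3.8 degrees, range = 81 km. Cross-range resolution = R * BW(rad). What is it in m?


BW_rad = 0.066322512
CR = 81000 * 0.066322512 = 5372.1 m

5372.1 m


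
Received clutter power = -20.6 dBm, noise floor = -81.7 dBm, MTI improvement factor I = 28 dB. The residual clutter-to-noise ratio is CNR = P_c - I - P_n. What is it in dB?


CNR = -20.6 - 28 - (-81.7) = 33.1 dB

33.1 dB


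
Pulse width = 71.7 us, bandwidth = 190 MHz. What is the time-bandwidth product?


TBP = 71.7 * 190 = 13623.0

13623.0


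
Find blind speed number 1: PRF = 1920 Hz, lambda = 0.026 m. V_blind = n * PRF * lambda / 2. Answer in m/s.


V_blind = 1 * 1920 * 0.026 / 2 = 25.0 m/s

25.0 m/s


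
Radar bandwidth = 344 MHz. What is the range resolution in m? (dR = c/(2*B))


dR = 3e8 / (2 * 344000000.0) = 0.44 m

0.44 m


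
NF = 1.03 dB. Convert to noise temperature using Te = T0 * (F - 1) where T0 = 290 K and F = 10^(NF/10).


NF_lin = 10^(1.03/10) = 1.267652
Te = 290 * (1.267652 - 1) = 77.6 K

77.6 K


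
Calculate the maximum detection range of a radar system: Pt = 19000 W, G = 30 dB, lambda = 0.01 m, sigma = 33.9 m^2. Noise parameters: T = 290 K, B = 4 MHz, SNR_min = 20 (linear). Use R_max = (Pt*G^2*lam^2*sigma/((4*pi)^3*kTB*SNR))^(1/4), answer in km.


G_lin = 10^(30/10) = 1000.0
R^4 = 19000 * 1000.0^2 * 0.01^2 * 33.9 / ((4*pi)^3 * 1.38e-23 * 290 * 4000000.0 * 20)
R^4 = 1.01381e17 m^4
R_max = (1.01381e17)^(1/4) = 17843.9 m = 17.8 km

17.8 km


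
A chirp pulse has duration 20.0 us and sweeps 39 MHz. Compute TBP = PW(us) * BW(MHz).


TBP = 20.0 * 39 = 780.0

780.0


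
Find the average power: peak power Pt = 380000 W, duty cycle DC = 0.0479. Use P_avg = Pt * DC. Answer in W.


P_avg = 380000 * 0.0479 = 18202.0 W

18202.0 W


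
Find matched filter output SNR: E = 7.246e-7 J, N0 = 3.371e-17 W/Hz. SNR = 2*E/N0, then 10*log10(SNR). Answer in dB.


SNR_lin = 2 * 7.246e-7 / 3.371e-17 = 4.299e10
SNR_dB = 10*log10(4.299e10) = 106.3 dB

106.3 dB


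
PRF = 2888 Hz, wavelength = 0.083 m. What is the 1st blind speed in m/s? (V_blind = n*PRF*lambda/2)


V_blind = 1 * 2888 * 0.083 / 2 = 119.9 m/s

119.9 m/s


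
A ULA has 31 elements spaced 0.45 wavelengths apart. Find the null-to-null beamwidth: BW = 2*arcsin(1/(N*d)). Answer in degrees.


1/(N*d) = 1/(31*0.45) = 0.071685
BW = 2*arcsin(0.071685) = 8.2 degrees

8.2 degrees


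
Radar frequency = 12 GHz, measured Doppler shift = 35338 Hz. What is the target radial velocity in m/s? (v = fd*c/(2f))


v = 35338 * 3e8 / (2 * 12000000000.0) = 441.7 m/s

441.7 m/s


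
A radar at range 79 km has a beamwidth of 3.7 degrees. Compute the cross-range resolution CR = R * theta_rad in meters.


BW_rad = 0.064577182
CR = 79000 * 0.064577182 = 5101.6 m

5101.6 m


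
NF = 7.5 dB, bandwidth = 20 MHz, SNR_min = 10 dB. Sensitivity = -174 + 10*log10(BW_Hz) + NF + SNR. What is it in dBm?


10*log10(20000000.0) = 73.01
S = -174 + 73.01 + 7.5 + 10 = -83.5 dBm

-83.5 dBm


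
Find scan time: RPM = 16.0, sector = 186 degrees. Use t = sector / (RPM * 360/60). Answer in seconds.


t = 186 / (16.0 * 360) * 60 = 1.94 s

1.94 s


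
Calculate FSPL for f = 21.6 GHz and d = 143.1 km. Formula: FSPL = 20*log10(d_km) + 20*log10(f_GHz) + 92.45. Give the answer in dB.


20*log10(143.1) = 43.11
20*log10(21.6) = 26.69
FSPL = 162.3 dB

162.3 dB


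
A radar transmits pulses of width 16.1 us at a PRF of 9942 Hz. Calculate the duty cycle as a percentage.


DC = 16.1e-6 * 9942 * 100 = 16.01%

16.01%


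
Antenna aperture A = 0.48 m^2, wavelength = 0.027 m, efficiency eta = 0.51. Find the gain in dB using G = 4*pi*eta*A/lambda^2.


G_linear = 4*pi*0.51*0.48/0.027^2 = 4219.82
G_dB = 10*log10(4219.82) = 36.3 dB

36.3 dB


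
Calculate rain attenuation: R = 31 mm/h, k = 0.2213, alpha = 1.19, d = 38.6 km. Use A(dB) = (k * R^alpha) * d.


gamma = 0.2213 * 31^1.19 = 13.17352 dB/km
A = 13.17352 * 38.6 = 508.5 dB

508.5 dB


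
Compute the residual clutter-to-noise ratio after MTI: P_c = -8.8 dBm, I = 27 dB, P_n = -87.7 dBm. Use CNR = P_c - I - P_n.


CNR = -8.8 - 27 - (-87.7) = 51.9 dB

51.9 dB


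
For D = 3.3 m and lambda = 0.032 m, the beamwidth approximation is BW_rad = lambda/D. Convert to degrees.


BW_rad = 0.032 / 3.3 = 0.009697
BW_deg = 0.56 degrees

0.56 degrees


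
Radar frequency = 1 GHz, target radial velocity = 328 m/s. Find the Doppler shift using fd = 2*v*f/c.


fd = 2 * 328 * 1000000000.0 / 3e8 = 2186.7 Hz

2186.7 Hz


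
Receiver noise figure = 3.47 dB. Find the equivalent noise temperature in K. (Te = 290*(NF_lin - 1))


NF_lin = 10^(3.47/10) = 2.22331
Te = 290 * (2.22331 - 1) = 354.8 K

354.8 K


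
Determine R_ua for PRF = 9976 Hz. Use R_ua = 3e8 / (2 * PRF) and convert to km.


R_ua = 3e8 / (2 * 9976) = 15036.1 m = 15.0 km

15.0 km


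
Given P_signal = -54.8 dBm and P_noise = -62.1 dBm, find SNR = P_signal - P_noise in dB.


SNR = -54.8 - (-62.1) = 7.3 dB

7.3 dB


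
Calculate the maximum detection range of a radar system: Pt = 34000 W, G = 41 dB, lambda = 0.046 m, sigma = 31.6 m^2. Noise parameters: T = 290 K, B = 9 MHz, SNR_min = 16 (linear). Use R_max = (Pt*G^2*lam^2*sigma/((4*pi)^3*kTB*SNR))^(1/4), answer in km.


G_lin = 10^(41/10) = 12589.254118
R^4 = 34000 * 12589.254118^2 * 0.046^2 * 31.6 / ((4*pi)^3 * 1.38e-23 * 290 * 9000000.0 * 16)
R^4 = 3.15074e20 m^4
R_max = (3.15074e20)^(1/4) = 133230.3 m = 133.2 km

133.2 km


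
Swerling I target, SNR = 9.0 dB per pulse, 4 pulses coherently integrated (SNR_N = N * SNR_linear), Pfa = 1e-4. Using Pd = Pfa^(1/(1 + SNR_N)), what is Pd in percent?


SNR_lin = 10^(9.0/10) = 7.94328
SNR_N = 4 * 7.94328 = 31.77312
1/(1 + SNR_N) = 1/32.77312 = 0.0305128
Pd = (1e-4)^0.0305128 = 0.755
Pd = 75.5%

75.5%


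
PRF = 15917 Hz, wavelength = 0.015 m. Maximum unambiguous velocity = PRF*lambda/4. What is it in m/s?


V_ua = 15917 * 0.015 / 4 = 59.7 m/s

59.7 m/s


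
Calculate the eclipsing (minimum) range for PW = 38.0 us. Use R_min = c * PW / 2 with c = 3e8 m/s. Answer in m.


R_min = 3e8 * 38.0e-6 / 2 = 5700.0 m

5700.0 m


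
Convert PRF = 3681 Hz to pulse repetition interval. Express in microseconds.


PRI = 1/3681 = 0.0002716653 s = 271.7 us

271.7 us


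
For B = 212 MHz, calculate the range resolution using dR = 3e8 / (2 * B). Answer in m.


dR = 3e8 / (2 * 212000000.0) = 0.71 m

0.71 m


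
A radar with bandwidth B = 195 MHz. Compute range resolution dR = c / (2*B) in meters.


dR = 3e8 / (2 * 195000000.0) = 0.77 m

0.77 m


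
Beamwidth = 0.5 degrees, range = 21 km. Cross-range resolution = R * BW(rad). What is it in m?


BW_rad = 0.008726646
CR = 21000 * 0.008726646 = 183.3 m

183.3 m


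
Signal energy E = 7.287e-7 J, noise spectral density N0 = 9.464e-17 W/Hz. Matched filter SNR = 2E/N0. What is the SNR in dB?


SNR_lin = 2 * 7.287e-7 / 9.464e-17 = 1.54e10
SNR_dB = 10*log10(1.54e10) = 101.9 dB

101.9 dB


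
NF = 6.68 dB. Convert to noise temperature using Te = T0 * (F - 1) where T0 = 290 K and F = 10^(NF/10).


NF_lin = 10^(6.68/10) = 4.655861
Te = 290 * (4.655861 - 1) = 1060.2 K

1060.2 K


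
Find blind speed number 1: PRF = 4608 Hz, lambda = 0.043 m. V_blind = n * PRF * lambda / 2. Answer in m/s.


V_blind = 1 * 4608 * 0.043 / 2 = 99.1 m/s

99.1 m/s


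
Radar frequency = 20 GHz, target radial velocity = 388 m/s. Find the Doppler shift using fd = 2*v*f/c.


fd = 2 * 388 * 20000000000.0 / 3e8 = 51733.3 Hz

51733.3 Hz


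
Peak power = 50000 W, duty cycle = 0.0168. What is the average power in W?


P_avg = 50000 * 0.0168 = 840.0 W

840.0 W


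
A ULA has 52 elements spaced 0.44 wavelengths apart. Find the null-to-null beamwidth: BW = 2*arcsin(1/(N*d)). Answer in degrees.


1/(N*d) = 1/(52*0.44) = 0.043706
BW = 2*arcsin(0.043706) = 5.0 degrees

5.0 degrees


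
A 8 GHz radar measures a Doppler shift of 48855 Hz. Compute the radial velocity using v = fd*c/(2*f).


v = 48855 * 3e8 / (2 * 8000000000.0) = 916.0 m/s

916.0 m/s


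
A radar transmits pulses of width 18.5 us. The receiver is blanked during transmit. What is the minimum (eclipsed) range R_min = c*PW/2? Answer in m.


R_min = 3e8 * 18.5e-6 / 2 = 2775.0 m

2775.0 m


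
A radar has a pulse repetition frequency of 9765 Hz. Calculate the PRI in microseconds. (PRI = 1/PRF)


PRI = 1/9765 = 0.0001024066 s = 102.4 us

102.4 us


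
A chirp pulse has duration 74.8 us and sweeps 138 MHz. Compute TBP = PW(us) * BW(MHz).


TBP = 74.8 * 138 = 10322.4

10322.4


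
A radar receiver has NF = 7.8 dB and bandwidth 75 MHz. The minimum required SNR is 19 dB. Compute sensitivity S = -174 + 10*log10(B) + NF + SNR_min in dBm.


10*log10(75000000.0) = 78.75
S = -174 + 78.75 + 7.8 + 19 = -68.4 dBm

-68.4 dBm


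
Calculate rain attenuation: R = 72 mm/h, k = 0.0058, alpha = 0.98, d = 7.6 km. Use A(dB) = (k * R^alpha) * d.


gamma = 0.0058 * 72^0.98 = 0.383366 dB/km
A = 0.383366 * 7.6 = 2.91 dB

2.91 dB


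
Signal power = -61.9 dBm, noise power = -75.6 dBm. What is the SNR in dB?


SNR = -61.9 - (-75.6) = 13.7 dB

13.7 dB


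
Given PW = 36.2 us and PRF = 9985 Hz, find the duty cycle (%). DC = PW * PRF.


DC = 36.2e-6 * 9985 * 100 = 36.15%

36.15%


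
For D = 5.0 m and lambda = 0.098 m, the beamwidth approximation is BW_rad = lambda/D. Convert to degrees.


BW_rad = 0.098 / 5.0 = 0.0196
BW_deg = 1.12 degrees

1.12 degrees


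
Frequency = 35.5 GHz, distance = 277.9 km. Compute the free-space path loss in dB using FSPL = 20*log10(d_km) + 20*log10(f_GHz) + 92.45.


20*log10(277.9) = 48.88
20*log10(35.5) = 31.0
FSPL = 172.3 dB

172.3 dB


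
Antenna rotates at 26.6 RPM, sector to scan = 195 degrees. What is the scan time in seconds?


t = 195 / (26.6 * 360) * 60 = 1.22 s

1.22 s


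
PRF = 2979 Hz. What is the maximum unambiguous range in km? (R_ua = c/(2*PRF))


R_ua = 3e8 / (2 * 2979) = 50352.5 m = 50.4 km

50.4 km


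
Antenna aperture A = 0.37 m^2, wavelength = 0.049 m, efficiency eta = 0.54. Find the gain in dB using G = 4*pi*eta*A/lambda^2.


G_linear = 4*pi*0.54*0.37/0.049^2 = 1045.71
G_dB = 10*log10(1045.71) = 30.2 dB

30.2 dB


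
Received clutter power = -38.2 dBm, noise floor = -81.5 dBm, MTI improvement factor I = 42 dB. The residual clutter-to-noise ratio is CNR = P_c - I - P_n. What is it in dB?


CNR = -38.2 - 42 - (-81.5) = 1.3 dB

1.3 dB


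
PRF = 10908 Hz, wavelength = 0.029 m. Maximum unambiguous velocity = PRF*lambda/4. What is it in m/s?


V_ua = 10908 * 0.029 / 4 = 79.1 m/s

79.1 m/s


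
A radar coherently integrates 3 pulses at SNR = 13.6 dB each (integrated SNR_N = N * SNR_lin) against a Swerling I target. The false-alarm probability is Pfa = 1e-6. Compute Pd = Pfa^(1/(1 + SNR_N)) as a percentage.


SNR_lin = 10^(13.6/10) = 22.90868
SNR_N = 3 * 22.90868 = 68.72604
1/(1 + SNR_N) = 1/69.72604 = 0.0143418
Pd = (1e-6)^0.0143418 = 0.82026
Pd = 82.0%

82.0%


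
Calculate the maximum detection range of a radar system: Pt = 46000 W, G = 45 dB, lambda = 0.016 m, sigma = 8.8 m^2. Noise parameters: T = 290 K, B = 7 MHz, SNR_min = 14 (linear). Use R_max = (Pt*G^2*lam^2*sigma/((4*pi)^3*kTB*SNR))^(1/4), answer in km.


G_lin = 10^(45/10) = 31622.776602
R^4 = 46000 * 31622.776602^2 * 0.016^2 * 8.8 / ((4*pi)^3 * 1.38e-23 * 290 * 7000000.0 * 14)
R^4 = 1.33152e20 m^4
R_max = (1.33152e20)^(1/4) = 107420.4 m = 107.4 km

107.4 km


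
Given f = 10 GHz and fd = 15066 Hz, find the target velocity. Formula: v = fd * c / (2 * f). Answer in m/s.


v = 15066 * 3e8 / (2 * 10000000000.0) = 226.0 m/s

226.0 m/s


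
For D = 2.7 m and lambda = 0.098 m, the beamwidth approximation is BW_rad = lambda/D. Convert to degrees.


BW_rad = 0.098 / 2.7 = 0.036296
BW_deg = 2.08 degrees

2.08 degrees


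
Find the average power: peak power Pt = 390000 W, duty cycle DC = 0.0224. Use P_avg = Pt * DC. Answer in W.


P_avg = 390000 * 0.0224 = 8736.0 W

8736.0 W


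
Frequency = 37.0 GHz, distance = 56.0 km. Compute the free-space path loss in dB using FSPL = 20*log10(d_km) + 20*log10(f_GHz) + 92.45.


20*log10(56.0) = 34.96
20*log10(37.0) = 31.36
FSPL = 158.8 dB

158.8 dB


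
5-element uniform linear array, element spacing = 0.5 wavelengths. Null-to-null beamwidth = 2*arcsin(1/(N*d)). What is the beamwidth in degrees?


1/(N*d) = 1/(5*0.5) = 0.4
BW = 2*arcsin(0.4) = 47.2 degrees

47.2 degrees


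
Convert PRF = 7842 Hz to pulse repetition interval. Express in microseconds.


PRI = 1/7842 = 0.0001275185 s = 127.5 us

127.5 us


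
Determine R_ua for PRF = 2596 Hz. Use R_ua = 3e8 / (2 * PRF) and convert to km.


R_ua = 3e8 / (2 * 2596) = 57781.2 m = 57.8 km

57.8 km


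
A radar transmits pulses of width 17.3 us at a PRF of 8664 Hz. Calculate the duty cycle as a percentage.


DC = 17.3e-6 * 8664 * 100 = 14.99%

14.99%


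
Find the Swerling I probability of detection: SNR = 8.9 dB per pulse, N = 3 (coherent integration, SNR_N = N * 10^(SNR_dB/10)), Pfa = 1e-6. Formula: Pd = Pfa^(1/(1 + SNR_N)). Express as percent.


SNR_lin = 10^(8.9/10) = 7.76247
SNR_N = 3 * 7.76247 = 23.28741
1/(1 + SNR_N) = 1/24.28741 = 0.0411736
Pd = (1e-6)^0.0411736 = 0.56619
Pd = 56.6%

56.6%


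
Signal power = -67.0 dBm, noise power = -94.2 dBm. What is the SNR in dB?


SNR = -67.0 - (-94.2) = 27.2 dB

27.2 dB


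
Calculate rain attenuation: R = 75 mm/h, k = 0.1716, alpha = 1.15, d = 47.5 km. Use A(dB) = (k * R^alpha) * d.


gamma = 0.1716 * 75^1.15 = 24.594485 dB/km
A = 24.594485 * 47.5 = 1168.24 dB

1168.24 dB


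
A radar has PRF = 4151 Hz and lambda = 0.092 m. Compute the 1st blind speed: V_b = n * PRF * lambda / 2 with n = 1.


V_blind = 1 * 4151 * 0.092 / 2 = 190.9 m/s

190.9 m/s


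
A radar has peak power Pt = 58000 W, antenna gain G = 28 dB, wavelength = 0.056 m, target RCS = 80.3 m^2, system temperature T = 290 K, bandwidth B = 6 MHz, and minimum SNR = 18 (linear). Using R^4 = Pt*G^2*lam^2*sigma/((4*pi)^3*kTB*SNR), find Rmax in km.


G_lin = 10^(28/10) = 630.957344
R^4 = 58000 * 630.957344^2 * 0.056^2 * 80.3 / ((4*pi)^3 * 1.38e-23 * 290 * 6000000.0 * 18)
R^4 = 6.77937e18 m^4
R_max = (6.77937e18)^(1/4) = 51026.7 m = 51.0 km

51.0 km


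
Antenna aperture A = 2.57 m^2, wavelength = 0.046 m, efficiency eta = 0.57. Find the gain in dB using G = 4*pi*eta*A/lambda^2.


G_linear = 4*pi*0.57*2.57/0.046^2 = 8699.66
G_dB = 10*log10(8699.66) = 39.4 dB

39.4 dB


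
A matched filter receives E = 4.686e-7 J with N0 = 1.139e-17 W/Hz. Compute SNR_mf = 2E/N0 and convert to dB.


SNR_lin = 2 * 4.686e-7 / 1.139e-17 = 8.228e10
SNR_dB = 10*log10(8.228e10) = 109.2 dB

109.2 dB


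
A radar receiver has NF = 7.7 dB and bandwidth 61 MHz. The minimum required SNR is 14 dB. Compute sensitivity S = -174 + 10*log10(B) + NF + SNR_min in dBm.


10*log10(61000000.0) = 77.85
S = -174 + 77.85 + 7.7 + 14 = -74.4 dBm

-74.4 dBm


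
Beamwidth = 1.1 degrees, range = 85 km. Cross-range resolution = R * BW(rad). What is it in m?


BW_rad = 0.019198622
CR = 85000 * 0.019198622 = 1631.9 m

1631.9 m


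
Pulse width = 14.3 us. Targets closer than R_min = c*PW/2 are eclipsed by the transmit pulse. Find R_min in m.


R_min = 3e8 * 14.3e-6 / 2 = 2145.0 m

2145.0 m


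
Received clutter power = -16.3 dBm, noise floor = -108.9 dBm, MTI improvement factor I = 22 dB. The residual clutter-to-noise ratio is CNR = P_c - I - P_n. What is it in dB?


CNR = -16.3 - 22 - (-108.9) = 70.6 dB

70.6 dB


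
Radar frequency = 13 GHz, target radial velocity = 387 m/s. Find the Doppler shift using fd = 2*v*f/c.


fd = 2 * 387 * 13000000000.0 / 3e8 = 33540.0 Hz

33540.0 Hz


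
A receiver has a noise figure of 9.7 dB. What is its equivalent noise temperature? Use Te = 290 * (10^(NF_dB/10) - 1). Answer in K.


NF_lin = 10^(9.7/10) = 9.332543
Te = 290 * (9.332543 - 1) = 2416.4 K

2416.4 K


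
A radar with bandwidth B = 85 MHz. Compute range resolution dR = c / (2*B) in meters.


dR = 3e8 / (2 * 85000000.0) = 1.76 m

1.76 m


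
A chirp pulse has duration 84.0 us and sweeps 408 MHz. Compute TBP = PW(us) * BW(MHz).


TBP = 84.0 * 408 = 34272.0

34272.0


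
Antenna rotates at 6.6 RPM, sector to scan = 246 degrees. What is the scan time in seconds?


t = 246 / (6.6 * 360) * 60 = 6.21 s

6.21 s


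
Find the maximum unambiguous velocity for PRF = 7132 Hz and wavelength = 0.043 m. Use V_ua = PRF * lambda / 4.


V_ua = 7132 * 0.043 / 4 = 76.7 m/s

76.7 m/s


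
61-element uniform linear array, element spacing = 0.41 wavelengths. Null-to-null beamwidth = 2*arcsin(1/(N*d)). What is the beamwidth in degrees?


1/(N*d) = 1/(61*0.41) = 0.039984
BW = 2*arcsin(0.039984) = 4.6 degrees

4.6 degrees


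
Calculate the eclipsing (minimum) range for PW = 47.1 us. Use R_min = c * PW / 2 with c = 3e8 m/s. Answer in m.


R_min = 3e8 * 47.1e-6 / 2 = 7065.0 m

7065.0 m


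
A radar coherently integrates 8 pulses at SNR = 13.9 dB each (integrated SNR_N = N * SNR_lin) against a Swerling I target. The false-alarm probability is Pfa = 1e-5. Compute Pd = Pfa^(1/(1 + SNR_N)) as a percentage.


SNR_lin = 10^(13.9/10) = 24.54709
SNR_N = 8 * 24.54709 = 196.37672
1/(1 + SNR_N) = 1/197.37672 = 0.0050665
Pd = (1e-5)^0.0050665 = 0.94334
Pd = 94.3%

94.3%


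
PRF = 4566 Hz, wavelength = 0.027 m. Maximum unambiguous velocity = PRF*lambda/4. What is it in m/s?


V_ua = 4566 * 0.027 / 4 = 30.8 m/s

30.8 m/s


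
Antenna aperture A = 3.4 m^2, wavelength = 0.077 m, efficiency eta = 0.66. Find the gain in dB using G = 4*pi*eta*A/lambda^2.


G_linear = 4*pi*0.66*3.4/0.077^2 = 4756.1
G_dB = 10*log10(4756.1) = 36.8 dB

36.8 dB


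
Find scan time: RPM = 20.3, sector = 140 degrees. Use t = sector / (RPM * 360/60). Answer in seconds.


t = 140 / (20.3 * 360) * 60 = 1.15 s

1.15 s


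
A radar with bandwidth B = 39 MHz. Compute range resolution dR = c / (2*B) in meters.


dR = 3e8 / (2 * 39000000.0) = 3.85 m

3.85 m


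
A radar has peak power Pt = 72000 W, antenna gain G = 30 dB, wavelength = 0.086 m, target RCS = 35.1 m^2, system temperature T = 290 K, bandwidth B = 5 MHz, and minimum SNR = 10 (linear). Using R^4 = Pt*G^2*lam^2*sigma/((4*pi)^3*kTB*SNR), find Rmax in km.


G_lin = 10^(30/10) = 1000.0
R^4 = 72000 * 1000.0^2 * 0.086^2 * 35.1 / ((4*pi)^3 * 1.38e-23 * 290 * 5000000.0 * 10)
R^4 = 4.70717e19 m^4
R_max = (4.70717e19)^(1/4) = 82830.4 m = 82.8 km

82.8 km


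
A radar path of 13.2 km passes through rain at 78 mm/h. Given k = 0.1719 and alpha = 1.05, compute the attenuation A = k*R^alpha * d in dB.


gamma = 0.1719 * 78^1.05 = 16.67152 dB/km
A = 16.67152 * 13.2 = 220.06 dB

220.06 dB


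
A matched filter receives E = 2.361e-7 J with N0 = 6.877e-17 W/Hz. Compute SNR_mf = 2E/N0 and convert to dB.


SNR_lin = 2 * 2.361e-7 / 6.877e-17 = 6.866e9
SNR_dB = 10*log10(6.866e9) = 98.4 dB

98.4 dB


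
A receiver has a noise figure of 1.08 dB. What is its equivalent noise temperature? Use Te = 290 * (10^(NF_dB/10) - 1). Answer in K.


NF_lin = 10^(1.08/10) = 1.282331
Te = 290 * (1.282331 - 1) = 81.9 K

81.9 K


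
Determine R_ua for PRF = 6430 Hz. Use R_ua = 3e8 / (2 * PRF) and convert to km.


R_ua = 3e8 / (2 * 6430) = 23328.1 m = 23.3 km

23.3 km


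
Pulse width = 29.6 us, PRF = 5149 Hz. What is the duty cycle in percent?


DC = 29.6e-6 * 5149 * 100 = 15.24%

15.24%


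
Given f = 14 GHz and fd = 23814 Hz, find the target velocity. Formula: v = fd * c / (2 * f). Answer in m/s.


v = 23814 * 3e8 / (2 * 14000000000.0) = 255.2 m/s

255.2 m/s


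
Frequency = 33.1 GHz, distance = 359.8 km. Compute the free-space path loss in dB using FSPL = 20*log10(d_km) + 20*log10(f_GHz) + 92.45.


20*log10(359.8) = 51.12
20*log10(33.1) = 30.4
FSPL = 174.0 dB

174.0 dB


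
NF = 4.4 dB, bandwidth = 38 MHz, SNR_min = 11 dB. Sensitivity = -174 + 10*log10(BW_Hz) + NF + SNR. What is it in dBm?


10*log10(38000000.0) = 75.8
S = -174 + 75.8 + 4.4 + 11 = -82.8 dBm

-82.8 dBm


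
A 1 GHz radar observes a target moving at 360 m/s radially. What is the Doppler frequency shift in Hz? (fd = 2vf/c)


fd = 2 * 360 * 1000000000.0 / 3e8 = 2400.0 Hz

2400.0 Hz


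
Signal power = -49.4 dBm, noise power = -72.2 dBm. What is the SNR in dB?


SNR = -49.4 - (-72.2) = 22.8 dB

22.8 dB


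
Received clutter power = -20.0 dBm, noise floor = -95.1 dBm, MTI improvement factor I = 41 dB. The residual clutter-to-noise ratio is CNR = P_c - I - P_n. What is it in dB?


CNR = -20.0 - 41 - (-95.1) = 34.1 dB

34.1 dB


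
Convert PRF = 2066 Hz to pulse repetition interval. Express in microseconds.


PRI = 1/2066 = 0.0004840271 s = 484.0 us

484.0 us


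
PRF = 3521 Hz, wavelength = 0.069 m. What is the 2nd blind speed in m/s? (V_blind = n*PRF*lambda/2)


V_blind = 2 * 3521 * 0.069 / 2 = 242.9 m/s

242.9 m/s


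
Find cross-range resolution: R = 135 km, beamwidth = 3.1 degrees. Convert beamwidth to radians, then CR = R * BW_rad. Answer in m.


BW_rad = 0.054105207
CR = 135000 * 0.054105207 = 7304.2 m

7304.2 m


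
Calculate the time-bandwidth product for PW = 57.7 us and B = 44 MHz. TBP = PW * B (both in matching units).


TBP = 57.7 * 44 = 2538.8

2538.8


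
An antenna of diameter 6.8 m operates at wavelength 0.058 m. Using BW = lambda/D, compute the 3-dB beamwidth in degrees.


BW_rad = 0.058 / 6.8 = 0.008529
BW_deg = 0.49 degrees

0.49 degrees


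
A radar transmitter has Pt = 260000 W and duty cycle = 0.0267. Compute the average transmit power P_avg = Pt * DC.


P_avg = 260000 * 0.0267 = 6942.0 W

6942.0 W


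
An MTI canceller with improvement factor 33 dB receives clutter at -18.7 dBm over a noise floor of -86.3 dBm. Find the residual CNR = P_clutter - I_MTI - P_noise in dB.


CNR = -18.7 - 33 - (-86.3) = 34.6 dB

34.6 dB


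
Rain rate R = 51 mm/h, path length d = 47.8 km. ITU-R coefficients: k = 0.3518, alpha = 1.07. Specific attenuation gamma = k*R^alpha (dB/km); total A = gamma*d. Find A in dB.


gamma = 0.3518 * 51^1.07 = 23.626311 dB/km
A = 23.626311 * 47.8 = 1129.34 dB

1129.34 dB


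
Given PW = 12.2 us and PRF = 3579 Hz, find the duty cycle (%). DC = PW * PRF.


DC = 12.2e-6 * 3579 * 100 = 4.37%

4.37%


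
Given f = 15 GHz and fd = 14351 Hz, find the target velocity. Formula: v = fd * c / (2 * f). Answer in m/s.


v = 14351 * 3e8 / (2 * 15000000000.0) = 143.5 m/s

143.5 m/s


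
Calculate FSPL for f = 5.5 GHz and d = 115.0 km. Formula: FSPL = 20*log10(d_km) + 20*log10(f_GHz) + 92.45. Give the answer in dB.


20*log10(115.0) = 41.21
20*log10(5.5) = 14.81
FSPL = 148.5 dB

148.5 dB


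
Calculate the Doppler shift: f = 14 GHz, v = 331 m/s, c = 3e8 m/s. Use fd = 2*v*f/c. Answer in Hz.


fd = 2 * 331 * 14000000000.0 / 3e8 = 30893.3 Hz

30893.3 Hz


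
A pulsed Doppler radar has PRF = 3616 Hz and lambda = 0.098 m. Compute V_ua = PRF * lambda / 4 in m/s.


V_ua = 3616 * 0.098 / 4 = 88.6 m/s

88.6 m/s


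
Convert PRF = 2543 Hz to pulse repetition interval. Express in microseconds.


PRI = 1/2543 = 0.0003932363 s = 393.2 us

393.2 us


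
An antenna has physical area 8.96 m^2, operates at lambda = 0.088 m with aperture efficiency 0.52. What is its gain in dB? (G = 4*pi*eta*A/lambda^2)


G_linear = 4*pi*0.52*8.96/0.088^2 = 7560.59
G_dB = 10*log10(7560.59) = 38.8 dB

38.8 dB


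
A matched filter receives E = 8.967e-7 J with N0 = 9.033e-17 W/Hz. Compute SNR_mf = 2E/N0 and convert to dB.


SNR_lin = 2 * 8.967e-7 / 9.033e-17 = 1.985e10
SNR_dB = 10*log10(1.985e10) = 103.0 dB

103.0 dB


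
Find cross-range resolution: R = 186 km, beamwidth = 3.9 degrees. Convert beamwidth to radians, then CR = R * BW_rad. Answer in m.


BW_rad = 0.068067841
CR = 186000 * 0.068067841 = 12660.6 m

12660.6 m


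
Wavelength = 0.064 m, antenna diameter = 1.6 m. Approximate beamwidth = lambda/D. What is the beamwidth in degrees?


BW_rad = 0.064 / 1.6 = 0.04
BW_deg = 2.29 degrees

2.29 degrees


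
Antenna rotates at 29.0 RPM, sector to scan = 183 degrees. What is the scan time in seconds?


t = 183 / (29.0 * 360) * 60 = 1.05 s

1.05 s


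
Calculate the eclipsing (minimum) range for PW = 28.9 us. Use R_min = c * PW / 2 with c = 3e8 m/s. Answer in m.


R_min = 3e8 * 28.9e-6 / 2 = 4335.0 m

4335.0 m


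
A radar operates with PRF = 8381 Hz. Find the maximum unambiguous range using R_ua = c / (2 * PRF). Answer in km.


R_ua = 3e8 / (2 * 8381) = 17897.6 m = 17.9 km

17.9 km


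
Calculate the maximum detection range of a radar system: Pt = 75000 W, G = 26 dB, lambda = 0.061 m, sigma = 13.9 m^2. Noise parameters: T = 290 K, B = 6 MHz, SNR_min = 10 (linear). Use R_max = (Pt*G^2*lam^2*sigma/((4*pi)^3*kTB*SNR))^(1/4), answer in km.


G_lin = 10^(26/10) = 398.107171
R^4 = 75000 * 398.107171^2 * 0.061^2 * 13.9 / ((4*pi)^3 * 1.38e-23 * 290 * 6000000.0 * 10)
R^4 = 1.29026e18 m^4
R_max = (1.29026e18)^(1/4) = 33703.1 m = 33.7 km

33.7 km


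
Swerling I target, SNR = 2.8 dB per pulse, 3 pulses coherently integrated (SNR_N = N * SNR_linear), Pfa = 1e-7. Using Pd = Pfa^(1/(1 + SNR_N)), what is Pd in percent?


SNR_lin = 10^(2.8/10) = 1.90546
SNR_N = 3 * 1.90546 = 5.71638
1/(1 + SNR_N) = 1/6.71638 = 0.1488897
Pd = (1e-7)^0.1488897 = 0.09073
Pd = 9.1%

9.1%


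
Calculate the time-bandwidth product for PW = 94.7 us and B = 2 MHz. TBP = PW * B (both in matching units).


TBP = 94.7 * 2 = 189.4

189.4


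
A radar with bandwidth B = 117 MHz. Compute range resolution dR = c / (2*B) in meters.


dR = 3e8 / (2 * 117000000.0) = 1.28 m

1.28 m


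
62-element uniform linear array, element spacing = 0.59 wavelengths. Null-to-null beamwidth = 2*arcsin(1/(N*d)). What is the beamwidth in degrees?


1/(N*d) = 1/(62*0.59) = 0.027337
BW = 2*arcsin(0.027337) = 3.1 degrees

3.1 degrees


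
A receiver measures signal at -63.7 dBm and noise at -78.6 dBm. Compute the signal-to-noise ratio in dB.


SNR = -63.7 - (-78.6) = 14.9 dB

14.9 dB


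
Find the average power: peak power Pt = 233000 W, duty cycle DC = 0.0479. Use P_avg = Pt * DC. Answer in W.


P_avg = 233000 * 0.0479 = 11160.7 W

11160.7 W


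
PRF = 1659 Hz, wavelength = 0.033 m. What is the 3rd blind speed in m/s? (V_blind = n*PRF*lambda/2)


V_blind = 3 * 1659 * 0.033 / 2 = 82.1 m/s

82.1 m/s


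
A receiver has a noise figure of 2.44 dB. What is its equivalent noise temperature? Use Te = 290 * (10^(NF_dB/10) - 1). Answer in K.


NF_lin = 10^(2.44/10) = 1.753881
Te = 290 * (1.753881 - 1) = 218.6 K

218.6 K


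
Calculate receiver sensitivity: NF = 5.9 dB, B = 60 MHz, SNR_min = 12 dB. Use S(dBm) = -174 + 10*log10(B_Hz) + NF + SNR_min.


10*log10(60000000.0) = 77.78
S = -174 + 77.78 + 5.9 + 12 = -78.3 dBm

-78.3 dBm


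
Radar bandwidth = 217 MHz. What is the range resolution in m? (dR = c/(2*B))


dR = 3e8 / (2 * 217000000.0) = 0.69 m

0.69 m


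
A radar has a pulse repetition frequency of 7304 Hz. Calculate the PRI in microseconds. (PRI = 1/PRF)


PRI = 1/7304 = 0.0001369113 s = 136.9 us

136.9 us


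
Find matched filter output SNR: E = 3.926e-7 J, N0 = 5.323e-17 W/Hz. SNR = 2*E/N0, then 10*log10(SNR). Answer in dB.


SNR_lin = 2 * 3.926e-7 / 5.323e-17 = 1.475e10
SNR_dB = 10*log10(1.475e10) = 101.7 dB

101.7 dB


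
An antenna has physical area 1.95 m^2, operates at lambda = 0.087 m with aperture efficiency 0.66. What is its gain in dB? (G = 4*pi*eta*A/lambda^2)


G_linear = 4*pi*0.66*1.95/0.087^2 = 2136.73
G_dB = 10*log10(2136.73) = 33.3 dB

33.3 dB


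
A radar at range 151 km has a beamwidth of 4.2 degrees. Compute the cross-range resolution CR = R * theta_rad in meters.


BW_rad = 0.073303829
CR = 151000 * 0.073303829 = 11068.9 m

11068.9 m


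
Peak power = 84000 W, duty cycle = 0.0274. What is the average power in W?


P_avg = 84000 * 0.0274 = 2301.6 W

2301.6 W


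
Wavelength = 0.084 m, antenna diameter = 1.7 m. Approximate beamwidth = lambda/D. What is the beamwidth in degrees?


BW_rad = 0.084 / 1.7 = 0.049412
BW_deg = 2.83 degrees

2.83 degrees


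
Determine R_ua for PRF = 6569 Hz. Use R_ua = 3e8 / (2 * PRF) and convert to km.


R_ua = 3e8 / (2 * 6569) = 22834.5 m = 22.8 km

22.8 km


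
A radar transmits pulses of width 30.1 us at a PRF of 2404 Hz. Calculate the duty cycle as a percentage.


DC = 30.1e-6 * 2404 * 100 = 7.24%

7.24%


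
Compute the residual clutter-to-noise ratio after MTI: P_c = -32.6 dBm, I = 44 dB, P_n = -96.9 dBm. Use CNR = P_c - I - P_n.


CNR = -32.6 - 44 - (-96.9) = 20.3 dB

20.3 dB


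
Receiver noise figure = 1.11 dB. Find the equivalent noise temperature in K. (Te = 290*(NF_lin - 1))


NF_lin = 10^(1.11/10) = 1.291219
Te = 290 * (1.291219 - 1) = 84.5 K

84.5 K


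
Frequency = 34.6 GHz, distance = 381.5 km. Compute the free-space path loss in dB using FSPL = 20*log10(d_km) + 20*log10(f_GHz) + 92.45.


20*log10(381.5) = 51.63
20*log10(34.6) = 30.78
FSPL = 174.9 dB

174.9 dB


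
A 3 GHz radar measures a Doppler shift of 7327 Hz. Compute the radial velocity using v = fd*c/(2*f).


v = 7327 * 3e8 / (2 * 3000000000.0) = 366.4 m/s

366.4 m/s


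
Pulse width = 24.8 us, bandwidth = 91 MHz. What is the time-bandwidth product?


TBP = 24.8 * 91 = 2256.8

2256.8


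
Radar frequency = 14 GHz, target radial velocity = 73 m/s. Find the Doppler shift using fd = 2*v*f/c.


fd = 2 * 73 * 14000000000.0 / 3e8 = 6813.3 Hz

6813.3 Hz


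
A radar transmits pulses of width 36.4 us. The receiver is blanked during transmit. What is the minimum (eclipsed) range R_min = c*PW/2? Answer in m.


R_min = 3e8 * 36.4e-6 / 2 = 5460.0 m

5460.0 m


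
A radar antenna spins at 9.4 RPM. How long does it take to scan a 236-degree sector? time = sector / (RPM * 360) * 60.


t = 236 / (9.4 * 360) * 60 = 4.18 s

4.18 s


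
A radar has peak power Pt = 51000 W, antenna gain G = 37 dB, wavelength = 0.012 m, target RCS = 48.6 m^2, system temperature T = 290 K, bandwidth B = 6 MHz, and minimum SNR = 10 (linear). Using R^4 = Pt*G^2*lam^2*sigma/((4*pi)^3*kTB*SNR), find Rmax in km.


G_lin = 10^(37/10) = 5011.872336
R^4 = 51000 * 5011.872336^2 * 0.012^2 * 48.6 / ((4*pi)^3 * 1.38e-23 * 290 * 6000000.0 * 10)
R^4 = 1.88153e19 m^4
R_max = (1.88153e19)^(1/4) = 65860.9 m = 65.9 km

65.9 km


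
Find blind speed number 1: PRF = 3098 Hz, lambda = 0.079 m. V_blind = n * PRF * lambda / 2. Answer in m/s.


V_blind = 1 * 3098 * 0.079 / 2 = 122.4 m/s

122.4 m/s


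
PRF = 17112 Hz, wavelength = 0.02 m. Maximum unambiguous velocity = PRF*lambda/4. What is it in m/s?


V_ua = 17112 * 0.02 / 4 = 85.6 m/s

85.6 m/s


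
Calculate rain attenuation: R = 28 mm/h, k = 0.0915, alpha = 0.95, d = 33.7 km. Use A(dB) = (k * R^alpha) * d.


gamma = 0.0915 * 28^0.95 = 2.168809 dB/km
A = 2.168809 * 33.7 = 73.09 dB

73.09 dB


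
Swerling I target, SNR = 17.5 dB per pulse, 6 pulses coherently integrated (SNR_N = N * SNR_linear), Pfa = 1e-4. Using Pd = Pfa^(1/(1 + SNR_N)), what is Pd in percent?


SNR_lin = 10^(17.5/10) = 56.23413
SNR_N = 6 * 56.23413 = 337.40478
1/(1 + SNR_N) = 1/338.40478 = 0.002955
Pd = (1e-4)^0.002955 = 0.97315
Pd = 97.3%

97.3%


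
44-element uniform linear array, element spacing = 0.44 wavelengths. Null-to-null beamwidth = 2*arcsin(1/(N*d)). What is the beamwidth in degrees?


1/(N*d) = 1/(44*0.44) = 0.051653
BW = 2*arcsin(0.051653) = 5.9 degrees

5.9 degrees


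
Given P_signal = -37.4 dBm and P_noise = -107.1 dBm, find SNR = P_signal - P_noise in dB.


SNR = -37.4 - (-107.1) = 69.7 dB

69.7 dB


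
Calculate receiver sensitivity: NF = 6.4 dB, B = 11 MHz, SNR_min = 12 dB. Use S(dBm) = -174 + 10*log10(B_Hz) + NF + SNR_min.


10*log10(11000000.0) = 70.41
S = -174 + 70.41 + 6.4 + 12 = -85.2 dBm

-85.2 dBm


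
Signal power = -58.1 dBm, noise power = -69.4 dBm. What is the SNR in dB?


SNR = -58.1 - (-69.4) = 11.3 dB

11.3 dB


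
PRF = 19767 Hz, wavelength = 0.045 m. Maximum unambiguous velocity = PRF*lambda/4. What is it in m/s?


V_ua = 19767 * 0.045 / 4 = 222.4 m/s

222.4 m/s


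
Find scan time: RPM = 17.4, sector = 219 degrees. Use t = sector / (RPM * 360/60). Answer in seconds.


t = 219 / (17.4 * 360) * 60 = 2.1 s

2.1 s


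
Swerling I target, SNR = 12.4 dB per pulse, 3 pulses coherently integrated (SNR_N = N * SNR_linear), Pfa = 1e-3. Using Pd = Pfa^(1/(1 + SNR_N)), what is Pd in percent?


SNR_lin = 10^(12.4/10) = 17.37801
SNR_N = 3 * 17.37801 = 52.13403
1/(1 + SNR_N) = 1/53.13403 = 0.0188203
Pd = (1e-3)^0.0188203 = 0.87809
Pd = 87.8%

87.8%


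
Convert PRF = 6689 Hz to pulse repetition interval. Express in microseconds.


PRI = 1/6689 = 0.0001494992 s = 149.5 us

149.5 us


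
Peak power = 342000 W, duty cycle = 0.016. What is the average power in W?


P_avg = 342000 * 0.016 = 5472.0 W

5472.0 W


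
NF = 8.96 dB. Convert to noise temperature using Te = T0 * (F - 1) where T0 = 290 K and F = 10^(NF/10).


NF_lin = 10^(8.96/10) = 7.870458
Te = 290 * (7.870458 - 1) = 1992.4 K

1992.4 K


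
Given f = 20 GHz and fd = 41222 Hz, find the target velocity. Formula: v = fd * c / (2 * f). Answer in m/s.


v = 41222 * 3e8 / (2 * 20000000000.0) = 309.2 m/s

309.2 m/s


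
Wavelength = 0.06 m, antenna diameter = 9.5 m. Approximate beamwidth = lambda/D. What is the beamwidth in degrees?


BW_rad = 0.06 / 9.5 = 0.006316
BW_deg = 0.36 degrees

0.36 degrees


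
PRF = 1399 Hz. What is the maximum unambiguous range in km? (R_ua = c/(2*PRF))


R_ua = 3e8 / (2 * 1399) = 107219.4 m = 107.2 km

107.2 km


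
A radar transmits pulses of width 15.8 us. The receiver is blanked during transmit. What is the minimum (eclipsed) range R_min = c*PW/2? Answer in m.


R_min = 3e8 * 15.8e-6 / 2 = 2370.0 m

2370.0 m


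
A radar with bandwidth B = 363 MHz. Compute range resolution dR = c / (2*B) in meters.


dR = 3e8 / (2 * 363000000.0) = 0.41 m

0.41 m


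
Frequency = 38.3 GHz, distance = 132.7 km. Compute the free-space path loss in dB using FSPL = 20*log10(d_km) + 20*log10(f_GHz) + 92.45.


20*log10(132.7) = 42.46
20*log10(38.3) = 31.66
FSPL = 166.6 dB

166.6 dB


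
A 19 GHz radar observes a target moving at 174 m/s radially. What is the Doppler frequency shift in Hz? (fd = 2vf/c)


fd = 2 * 174 * 19000000000.0 / 3e8 = 22040.0 Hz

22040.0 Hz


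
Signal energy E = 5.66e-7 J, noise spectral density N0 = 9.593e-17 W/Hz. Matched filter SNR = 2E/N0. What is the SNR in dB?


SNR_lin = 2 * 5.66e-7 / 9.593e-17 = 1.18e10
SNR_dB = 10*log10(1.18e10) = 100.7 dB

100.7 dB


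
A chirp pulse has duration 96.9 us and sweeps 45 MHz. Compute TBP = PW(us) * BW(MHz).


TBP = 96.9 * 45 = 4360.5

4360.5


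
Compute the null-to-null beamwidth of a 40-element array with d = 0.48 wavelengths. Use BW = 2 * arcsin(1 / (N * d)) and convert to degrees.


1/(N*d) = 1/(40*0.48) = 0.052083
BW = 2*arcsin(0.052083) = 6.0 degrees

6.0 degrees


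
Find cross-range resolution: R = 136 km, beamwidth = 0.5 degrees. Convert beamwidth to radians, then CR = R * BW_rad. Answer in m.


BW_rad = 0.008726646
CR = 136000 * 0.008726646 = 1186.8 m

1186.8 m


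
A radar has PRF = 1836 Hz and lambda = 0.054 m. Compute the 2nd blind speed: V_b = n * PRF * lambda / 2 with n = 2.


V_blind = 2 * 1836 * 0.054 / 2 = 99.1 m/s

99.1 m/s


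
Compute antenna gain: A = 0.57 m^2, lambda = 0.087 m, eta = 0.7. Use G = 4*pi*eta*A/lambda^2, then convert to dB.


G_linear = 4*pi*0.7*0.57/0.087^2 = 662.44
G_dB = 10*log10(662.44) = 28.2 dB

28.2 dB


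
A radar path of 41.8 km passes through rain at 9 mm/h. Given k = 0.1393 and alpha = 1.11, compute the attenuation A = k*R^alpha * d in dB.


gamma = 0.1393 * 9^1.11 = 1.596468 dB/km
A = 1.596468 * 41.8 = 66.73 dB

66.73 dB


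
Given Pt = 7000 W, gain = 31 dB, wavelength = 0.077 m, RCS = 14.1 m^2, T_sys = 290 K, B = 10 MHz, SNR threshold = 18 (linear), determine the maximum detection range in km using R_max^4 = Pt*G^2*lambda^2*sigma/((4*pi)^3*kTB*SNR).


G_lin = 10^(31/10) = 1258.925412
R^4 = 7000 * 1258.925412^2 * 0.077^2 * 14.1 / ((4*pi)^3 * 1.38e-23 * 290 * 10000000.0 * 18)
R^4 = 6.48813e17 m^4
R_max = (6.48813e17)^(1/4) = 28381.1 m = 28.4 km

28.4 km


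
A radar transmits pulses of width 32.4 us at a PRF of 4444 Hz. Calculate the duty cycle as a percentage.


DC = 32.4e-6 * 4444 * 100 = 14.4%

14.4%


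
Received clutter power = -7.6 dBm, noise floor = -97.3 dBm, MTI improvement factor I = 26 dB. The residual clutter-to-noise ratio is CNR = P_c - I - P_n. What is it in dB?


CNR = -7.6 - 26 - (-97.3) = 63.7 dB

63.7 dB


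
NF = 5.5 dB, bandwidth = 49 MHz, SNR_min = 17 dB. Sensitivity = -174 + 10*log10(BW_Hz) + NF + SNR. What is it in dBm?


10*log10(49000000.0) = 76.9
S = -174 + 76.9 + 5.5 + 17 = -74.6 dBm

-74.6 dBm


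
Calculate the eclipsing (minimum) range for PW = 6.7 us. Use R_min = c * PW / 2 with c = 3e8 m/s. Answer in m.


R_min = 3e8 * 6.7e-6 / 2 = 1005.0 m

1005.0 m


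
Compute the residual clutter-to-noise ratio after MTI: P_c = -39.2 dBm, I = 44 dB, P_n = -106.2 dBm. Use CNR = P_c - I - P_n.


CNR = -39.2 - 44 - (-106.2) = 23.0 dB

23.0 dB


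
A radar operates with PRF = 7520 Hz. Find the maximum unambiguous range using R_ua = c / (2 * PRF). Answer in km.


R_ua = 3e8 / (2 * 7520) = 19946.8 m = 19.9 km

19.9 km


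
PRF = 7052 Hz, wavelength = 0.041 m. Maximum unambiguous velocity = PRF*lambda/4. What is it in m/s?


V_ua = 7052 * 0.041 / 4 = 72.3 m/s

72.3 m/s


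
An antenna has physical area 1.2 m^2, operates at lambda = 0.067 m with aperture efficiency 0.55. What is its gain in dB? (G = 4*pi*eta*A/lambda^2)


G_linear = 4*pi*0.55*1.2/0.067^2 = 1847.58
G_dB = 10*log10(1847.58) = 32.7 dB

32.7 dB


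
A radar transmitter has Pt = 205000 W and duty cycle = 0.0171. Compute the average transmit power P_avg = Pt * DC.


P_avg = 205000 * 0.0171 = 3505.5 W

3505.5 W


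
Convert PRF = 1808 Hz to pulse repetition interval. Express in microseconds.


PRI = 1/1808 = 0.0005530973 s = 553.1 us

553.1 us


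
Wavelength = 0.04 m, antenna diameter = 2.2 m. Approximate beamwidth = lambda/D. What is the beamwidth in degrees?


BW_rad = 0.04 / 2.2 = 0.018182
BW_deg = 1.04 degrees

1.04 degrees


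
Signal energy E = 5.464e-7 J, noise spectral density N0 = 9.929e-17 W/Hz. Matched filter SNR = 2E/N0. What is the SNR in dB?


SNR_lin = 2 * 5.464e-7 / 9.929e-17 = 1.101e10
SNR_dB = 10*log10(1.101e10) = 100.4 dB

100.4 dB


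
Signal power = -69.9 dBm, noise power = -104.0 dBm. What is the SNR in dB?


SNR = -69.9 - (-104.0) = 34.1 dB

34.1 dB


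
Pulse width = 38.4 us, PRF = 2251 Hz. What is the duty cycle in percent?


DC = 38.4e-6 * 2251 * 100 = 8.64%

8.64%
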